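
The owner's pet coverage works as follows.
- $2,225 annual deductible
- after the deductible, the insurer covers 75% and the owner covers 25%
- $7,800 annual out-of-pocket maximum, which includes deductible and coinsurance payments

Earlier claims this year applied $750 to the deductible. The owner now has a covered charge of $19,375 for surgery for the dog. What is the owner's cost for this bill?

$5,950

Deductible still to meet: $2,225 − $750 = $1,475.
After the $1,475 deductible portion, $19,375 − $1,475 = $17,900 is subject to coinsurance.
Owner's 25% share of $17,900 is $4,475.
So the owner owes $1,475 + $4,475 = $5,950 before any cap.
Year-to-date out-of-pocket becomes $750 + $5,950 = $6,700, still under the $7,800 maximum, so no cap applies.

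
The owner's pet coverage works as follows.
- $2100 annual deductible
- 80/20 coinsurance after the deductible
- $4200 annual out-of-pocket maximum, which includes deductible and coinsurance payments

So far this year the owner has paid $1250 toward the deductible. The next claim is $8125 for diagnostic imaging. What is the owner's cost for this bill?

$2305

Deductible still to meet: $2100 − $1250 = $850.
That leaves $8125 − $850 = $7275 for coinsurance.
Coinsurance: $7275 × 20% = $1455.
So the owner owes $850 + $1455 = $2305 before any cap.
Year-to-date out-of-pocket becomes $1250 + $2305 = $3555, still under the $4200 maximum, so no cap applies.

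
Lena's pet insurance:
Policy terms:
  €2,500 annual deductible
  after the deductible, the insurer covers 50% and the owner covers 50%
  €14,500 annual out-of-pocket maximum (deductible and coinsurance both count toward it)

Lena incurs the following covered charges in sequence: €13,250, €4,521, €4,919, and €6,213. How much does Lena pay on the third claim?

€2,459.50

Bill 1, €13,250: deductible takes €2,500, €10,750 remains; owner's 50% is €5,375. Owner owes €7,875 (running OOP €7,875).
Bill 2, €4,521: deductible already satisfied, so owner's share is 50% × €4,521 = €2,260.50. Owner pays €2,260.50; OOP now €10,135.50.
Bill 3, €4,919: deductible already satisfied, so owner's share is 50% × €4,919 = €2,459.50. Owner pays €2,459.50; OOP now €12,595.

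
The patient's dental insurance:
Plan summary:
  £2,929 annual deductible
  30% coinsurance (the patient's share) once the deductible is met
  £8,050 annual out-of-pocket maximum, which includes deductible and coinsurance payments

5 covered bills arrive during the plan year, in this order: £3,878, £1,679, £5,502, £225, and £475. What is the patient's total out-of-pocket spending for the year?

£5,578

Bill 1, £3,878: deductible takes £2,929, £949 remains; patient's 30% is £284.70. Patient pays £3,213.70; OOP now £3,213.70.
Bill 2, £1,679: deductible met; 30% of £1,679 = £503.70. Patient owes £503.70 (running OOP £3,717.40).
Bill 3, £5,502: deductible already satisfied, so patient's share is 30% × £5,502 = £1,650.60. Cost to patient: £1,650.60. OOP to date £5,368.
Bill 4, £225: deductible already satisfied, so patient's share is 30% × £225 = £67.50. Cost to patient: £67.50. OOP to date £5,435.50.
Bill 5, £475: deductible already satisfied, so patient's share is 30% × £475 = £142.50. Cost to patient: £142.50. OOP to date £5,578.
Total paid by the patient: £3,213.70 + £503.70 + £1,650.60 + £67.50 + £142.50 = £5,578.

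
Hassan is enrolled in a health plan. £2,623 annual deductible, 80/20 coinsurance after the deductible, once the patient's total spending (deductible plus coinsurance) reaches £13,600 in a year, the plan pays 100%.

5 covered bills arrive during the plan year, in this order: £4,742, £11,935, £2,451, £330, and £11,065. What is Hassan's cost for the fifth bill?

Claim 1 (£4,742): deductible takes £2,623, £2,119 remains; 20% of £2,119 = £423.80. Patient owes £3,046.80 (running OOP £3,046.80).
Claim 2 (£11,935): deductible already satisfied, so patient's share is 20% × £11,935 = £2,387. Patient owes £2,387 (running OOP £5,433.80).
Claim 3 (£2,451): 20% coinsurance on £2,451 = £490.20. Patient owes £490.20 (running OOP £5,924).
Claim 4 (£330): deductible already satisfied, so patient's share is 20% × £330 = £66. Patient pays £66; OOP now £5,990.
Claim 5 (£11,065): deductible already satisfied, so patient's share is 20% × £11,065 = £2,213. Patient owes £2,213 (running OOP £8,203).

£2,213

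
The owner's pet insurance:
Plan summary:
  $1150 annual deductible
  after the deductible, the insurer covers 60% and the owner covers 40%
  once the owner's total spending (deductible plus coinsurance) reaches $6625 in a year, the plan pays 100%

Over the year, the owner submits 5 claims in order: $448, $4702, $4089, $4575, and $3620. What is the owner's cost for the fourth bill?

$1830

Claim 1 — $448: fully absorbed by the deductible. Cost to owner: $448. OOP to date $448.
Claim 2 — $4702: $702 to deductible, leaving $4000; 40% of $4000 = $1600. Owner pays $2302; OOP now $2750.
Claim 3 — $4089: deductible met; 40% of $4089 = $1635.60. Owner pays $1635.60; OOP now $4385.60.
Claim 4 — $4575: deductible already satisfied, so owner's share is 40% × $4575 = $1830. Owner owes $1830 (running OOP $6215.60).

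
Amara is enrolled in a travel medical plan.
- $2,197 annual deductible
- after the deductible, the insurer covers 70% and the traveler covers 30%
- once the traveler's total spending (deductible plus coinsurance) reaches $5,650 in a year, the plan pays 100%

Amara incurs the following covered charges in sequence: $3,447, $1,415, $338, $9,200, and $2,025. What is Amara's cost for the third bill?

Claim 1 — $3,447: deductible takes $2,197, $1,250 remains; 30% of $1,250 = $375. Cost to traveler: $2,572. OOP to date $2,572.
Claim 2 — $1,415: 30% coinsurance on $1,415 = $424.50. Traveler owes $424.50 (running OOP $2,996.50).
Claim 3 — $338: deductible met; 30% of $338 = $101.40. Cost to traveler: $101.40. OOP to date $3,097.90.

$101.40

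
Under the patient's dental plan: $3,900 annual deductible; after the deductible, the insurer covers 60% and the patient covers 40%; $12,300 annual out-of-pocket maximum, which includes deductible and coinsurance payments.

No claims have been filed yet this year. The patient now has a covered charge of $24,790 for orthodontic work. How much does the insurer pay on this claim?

$12,534

Deductible not yet touched, so the first $3,900 of the bill goes to the deductible.
The remaining $20,890 (= $24,790 − $3,900) moves to coinsurance.
Coinsurance: $20,890 × 40% = $8,356.
So the patient owes $3,900 + $8,356 = $12,256 before any cap.
Year-to-date out-of-pocket becomes $0 + $12,256 = $12,256, still under the $12,300 maximum, so no cap applies.
The plan picks up $24,790 − $12,256 = $12,534.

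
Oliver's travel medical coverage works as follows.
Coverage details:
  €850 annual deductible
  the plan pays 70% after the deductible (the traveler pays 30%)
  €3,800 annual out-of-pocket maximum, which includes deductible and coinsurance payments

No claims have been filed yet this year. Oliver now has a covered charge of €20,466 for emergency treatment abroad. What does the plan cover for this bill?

Nothing has been paid toward the €850 deductible, so the first €850 of this charge is applied there.
After the €850 deductible portion, €20,466 − €850 = €19,616 is subject to coinsurance.
Coinsurance: €19,616 × 30% = €5,884.80.
Traveler responsibility before any cap: €850 + €5,884.80 = €6,734.80.
Adding €6,734.80 to the €0 already spent would give €6,734.80, which exceeds the €3,800 cap; the traveler pays just €3,800 − €0 = €3,800.
The plan picks up €20,466 − €3,800 = €16,666.

€16,666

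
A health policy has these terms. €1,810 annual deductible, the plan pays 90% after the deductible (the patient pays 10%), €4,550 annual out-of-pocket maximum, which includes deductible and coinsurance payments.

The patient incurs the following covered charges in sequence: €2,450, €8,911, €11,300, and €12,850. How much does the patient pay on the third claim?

Bill 1, €2,450: deductible takes €1,810, €640 remains; 10% of €640 = €64. Cost to patient: €1,874. OOP to date €1,874.
Bill 2, €8,911: deductible met; 10% of €8,911 = €891.10. Patient owes €891.10 (running OOP €2,765.10).
Bill 3, €11,300: deductible met; 10% of €11,300 = €1,130. Patient pays €1,130; OOP now €3,895.10.

€1,130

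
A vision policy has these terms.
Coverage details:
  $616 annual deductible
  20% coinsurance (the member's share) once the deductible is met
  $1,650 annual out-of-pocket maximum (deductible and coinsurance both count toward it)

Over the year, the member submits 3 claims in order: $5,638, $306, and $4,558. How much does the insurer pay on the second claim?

Bill 1, $5,638: $616 finishes the deductible; $5,022 goes to coinsurance; coinsurance $5,022 × 20% = $1,004.40. Cost to member: $1,620.40. OOP to date $1,620.40. Plan pays $5,638 − $1,620.40 = $4,017.60.
Bill 2, $306: deductible already satisfied, so member's share is 20% × $306 = $61.20. That would push OOP to $1,681.60, over the $1,650 cap, so member pays $1,650 − $1,620.40 = $29.60. Plan pays $306 − $29.60 = $276.40.

$276.40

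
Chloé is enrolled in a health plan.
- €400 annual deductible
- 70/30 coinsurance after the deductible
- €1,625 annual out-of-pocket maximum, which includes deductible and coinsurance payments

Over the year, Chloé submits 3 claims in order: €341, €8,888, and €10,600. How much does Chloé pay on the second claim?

€1,284

#1 (€341): fully absorbed by the deductible. Patient owes €341 (running OOP €341).
#2 (€8,888): €59 finishes the deductible; €8,829 goes to coinsurance; coinsurance €8,829 × 30% = €2,648.70. Deductible plus coinsurance: €59 + €2,648.70 = €2,707.70. OOP would hit €3,048.70 > €1,625, so the cap limits the patient to €1,625 − €341 = €1,284.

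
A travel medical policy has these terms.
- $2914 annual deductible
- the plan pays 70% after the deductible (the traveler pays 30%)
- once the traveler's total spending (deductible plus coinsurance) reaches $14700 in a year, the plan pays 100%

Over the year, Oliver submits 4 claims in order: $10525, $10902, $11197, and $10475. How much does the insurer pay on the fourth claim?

$7602

Claim 1 ($10525): $2914 to deductible, leaving $7611; traveler's 30% is $2283.30. Traveler owes $5197.30 (running OOP $5197.30). Plan pays $10525 − $5197.30 = $5327.70.
Claim 2 ($10902): deductible already satisfied, so traveler's share is 30% × $10902 = $3270.60. Traveler owes $3270.60 (running OOP $8467.90). Insurer: $10902 − $3270.60 = $7631.40.
Claim 3 ($11197): deductible met; 30% of $11197 = $3359.10. Traveler owes $3359.10 (running OOP $11827). Plan pays $11197 − $3359.10 = $7837.90.
Claim 4 ($10475): 30% coinsurance on $10475 = $3142.50. OOP would hit $14969.50 > $14700, so the cap limits the traveler to $14700 − $11827 = $2873. Plan pays $10475 − $2873 = $7602.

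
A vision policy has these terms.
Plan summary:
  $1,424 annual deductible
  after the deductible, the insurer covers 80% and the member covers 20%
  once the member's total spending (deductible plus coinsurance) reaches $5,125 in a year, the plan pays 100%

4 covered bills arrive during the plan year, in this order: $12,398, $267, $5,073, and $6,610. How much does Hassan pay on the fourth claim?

$438.20

#1 ($12,398): $1,424 to deductible, leaving $10,974; 20% of $10,974 = $2,194.80. Member owes $3,618.80 (running OOP $3,618.80).
#2 ($267): 20% coinsurance on $267 = $53.40. Cost to member: $53.40. OOP to date $3,672.20.
#3 ($5,073): 20% coinsurance on $5,073 = $1,014.60. Cost to member: $1,014.60. OOP to date $4,686.80.
#4 ($6,610): deductible already satisfied, so member's share is 20% × $6,610 = $1,322. Adding that to $4,686.80 gives $6,008.80, past the $5,125 cap; member pays only $5,125 − $4,686.80 = $438.20.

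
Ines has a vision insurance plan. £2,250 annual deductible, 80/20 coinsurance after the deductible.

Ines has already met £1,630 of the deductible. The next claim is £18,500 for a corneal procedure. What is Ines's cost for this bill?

£4,196

£1,630 of the £2,250 deductible is already met, leaving £620.
That leaves £18,500 − £620 = £17,880 for coinsurance.
20% of £17,880 = £3,576 falls to the member.
Member responsibility: £620 + £3,576 = £4,196.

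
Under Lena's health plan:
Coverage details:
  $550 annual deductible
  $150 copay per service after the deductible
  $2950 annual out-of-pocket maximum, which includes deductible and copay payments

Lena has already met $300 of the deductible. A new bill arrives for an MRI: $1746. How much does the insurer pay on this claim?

$300 of the $550 deductible is already met, leaving $250.
The remaining $1496 (= $1746 − $250) moves to the copay.
Copay on this service: $150.
Patient responsibility before any cap: $250 + $150 = $400.
Cumulative spending $300 + $400 = $700 stays under the $2950 maximum.
The insurer covers the remainder: $1746 − $400 = $1346.

$1346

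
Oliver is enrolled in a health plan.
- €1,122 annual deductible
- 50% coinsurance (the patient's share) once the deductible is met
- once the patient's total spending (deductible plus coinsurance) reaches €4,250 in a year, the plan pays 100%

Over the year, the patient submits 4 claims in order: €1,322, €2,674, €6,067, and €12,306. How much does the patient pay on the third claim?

€1,691

#1 (€1,322): €1,122 finishes the deductible; €200 goes to coinsurance; patient's 50% is €100. Patient owes €1,222 (running OOP €1,222).
#2 (€2,674): deductible met; 50% of €2,674 = €1,337. Patient owes €1,337 (running OOP €2,559).
#3 (€6,067): deductible met; 50% of €6,067 = €3,033.50. OOP would hit €5,592.50 > €4,250, so the cap limits the patient to €4,250 − €2,559 = €1,691.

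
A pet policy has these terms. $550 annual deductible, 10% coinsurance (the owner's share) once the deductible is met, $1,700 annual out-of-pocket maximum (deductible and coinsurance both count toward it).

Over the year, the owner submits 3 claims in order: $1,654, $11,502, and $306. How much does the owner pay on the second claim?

$1,039.60

Bill 1, $1,654: $550 to deductible, leaving $1,104; 10% of $1,104 = $110.40. Owner pays $660.40; OOP now $660.40.
Bill 2, $11,502: deductible met; 10% of $11,502 = $1,150.20. OOP would hit $1,810.60 > $1,700, so the cap limits the owner to $1,700 − $660.40 = $1,039.60.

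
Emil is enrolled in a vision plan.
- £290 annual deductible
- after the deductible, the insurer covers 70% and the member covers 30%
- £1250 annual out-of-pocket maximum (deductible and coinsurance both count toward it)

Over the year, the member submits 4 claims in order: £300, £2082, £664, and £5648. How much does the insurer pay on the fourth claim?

£5514.80

#1 (£300): £290 to deductible, leaving £10; member's 30% is £3. Member pays £293; OOP now £293. Insurer: £300 − £293 = £7.
#2 (£2082): 30% coinsurance on £2082 = £624.60. Member pays £624.60; OOP now £917.60. Plan pays £2082 − £624.60 = £1457.40.
#3 (£664): deductible met; 30% of £664 = £199.20. Member owes £199.20 (running OOP £1116.80). Insurer: £664 − £199.20 = £464.80.
#4 (£5648): deductible met; 30% of £5648 = £1694.40. That would push OOP to £2811.20, over the £1250 cap, so member pays £1250 − £1116.80 = £133.20. Plan pays £5648 − £133.20 = £5514.80.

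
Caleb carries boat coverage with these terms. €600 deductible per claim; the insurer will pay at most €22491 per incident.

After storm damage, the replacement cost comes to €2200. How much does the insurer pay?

€1600

After the deductible, €2200 − €600 = €1600 remains.
That's under the €22491 cap, so the insurer reimburses the full €1600.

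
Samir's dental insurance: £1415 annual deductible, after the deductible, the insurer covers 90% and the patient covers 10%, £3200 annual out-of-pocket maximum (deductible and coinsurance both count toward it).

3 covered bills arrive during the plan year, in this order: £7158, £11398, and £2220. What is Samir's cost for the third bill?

Claim 1 — £7158: £1415 finishes the deductible; £5743 goes to coinsurance; coinsurance £5743 × 10% = £574.30. Cost to patient: £1989.30. OOP to date £1989.30.
Claim 2 — £11398: deductible already satisfied, so patient's share is 10% × £11398 = £1139.80. Patient owes £1139.80 (running OOP £3129.10).
Claim 3 — £2220: 10% coinsurance on £2220 = £222. OOP would hit £3351.10 > £3200, so the cap limits the patient to £3200 − £3129.10 = £70.90.

£70.90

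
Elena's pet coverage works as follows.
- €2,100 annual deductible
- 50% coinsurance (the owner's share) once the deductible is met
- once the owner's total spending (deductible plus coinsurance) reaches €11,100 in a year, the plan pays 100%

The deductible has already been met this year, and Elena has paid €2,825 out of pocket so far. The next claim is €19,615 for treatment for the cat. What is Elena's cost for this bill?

€8,275

With the deductible met, the entire €19,615 is subject to coinsurance.
Coinsurance: €19,615 × 50% = €9,807.50.
Year-to-date out-of-pocket would reach €2,825 + €9,807.50 = €12,632.50, above the €11,100 maximum, so the owner pays only €11,100 − €2,825 = €8,275.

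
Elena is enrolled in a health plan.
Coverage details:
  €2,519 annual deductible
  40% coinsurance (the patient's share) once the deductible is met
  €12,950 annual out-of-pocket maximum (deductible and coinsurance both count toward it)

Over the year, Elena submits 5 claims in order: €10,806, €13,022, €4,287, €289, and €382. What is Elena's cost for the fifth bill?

€77

#1 (€10,806): €2,519 to deductible, leaving €8,287; coinsurance €8,287 × 40% = €3,314.80. Patient owes €5,833.80 (running OOP €5,833.80).
#2 (€13,022): deductible met; 40% of €13,022 = €5,208.80. Cost to patient: €5,208.80. OOP to date €11,042.60.
#3 (€4,287): deductible already satisfied, so patient's share is 40% × €4,287 = €1,714.80. Cost to patient: €1,714.80. OOP to date €12,757.40.
#4 (€289): deductible already satisfied, so patient's share is 40% × €289 = €115.60. Cost to patient: €115.60. OOP to date €12,873.
#5 (€382): 40% coinsurance on €382 = €152.80. Adding that to €12,873 gives €13,025.80, past the €12,950 cap; patient pays only €12,950 − €12,873 = €77.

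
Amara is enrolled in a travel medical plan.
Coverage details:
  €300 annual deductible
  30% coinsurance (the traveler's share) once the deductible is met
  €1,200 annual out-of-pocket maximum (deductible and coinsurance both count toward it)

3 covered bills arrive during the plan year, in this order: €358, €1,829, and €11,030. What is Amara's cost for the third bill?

#1 (€358): €300 to deductible, leaving €58; 30% of €58 = €17.40. Traveler owes €317.40 (running OOP €317.40).
#2 (€1,829): 30% coinsurance on €1,829 = €548.70. Cost to traveler: €548.70. OOP to date €866.10.
#3 (€11,030): deductible already satisfied, so traveler's share is 30% × €11,030 = €3,309. OOP would hit €4,175.10 > €1,200, so the cap limits the traveler to €1,200 − €866.10 = €333.90.

€333.90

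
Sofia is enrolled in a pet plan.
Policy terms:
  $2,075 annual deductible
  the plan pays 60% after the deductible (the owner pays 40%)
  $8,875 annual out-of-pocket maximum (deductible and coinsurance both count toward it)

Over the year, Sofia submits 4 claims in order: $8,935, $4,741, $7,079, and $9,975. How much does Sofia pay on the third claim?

Claim 1 — $8,935: $2,075 to deductible, leaving $6,860; coinsurance $6,860 × 40% = $2,744. Owner pays $4,819; OOP now $4,819.
Claim 2 — $4,741: 40% coinsurance on $4,741 = $1,896.40. Owner owes $1,896.40 (running OOP $6,715.40).
Claim 3 — $7,079: 40% coinsurance on $7,079 = $2,831.60. OOP would hit $9,547 > $8,875, so the cap limits the owner to $8,875 − $6,715.40 = $2,159.60.

$2,159.60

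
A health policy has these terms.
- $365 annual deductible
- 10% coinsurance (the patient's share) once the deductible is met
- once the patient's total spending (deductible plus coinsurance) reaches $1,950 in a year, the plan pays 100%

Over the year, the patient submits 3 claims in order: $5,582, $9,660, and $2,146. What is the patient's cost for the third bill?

#1 ($5,582): $365 finishes the deductible; $5,217 goes to coinsurance; coinsurance $5,217 × 10% = $521.70. Patient owes $886.70 (running OOP $886.70).
#2 ($9,660): deductible already satisfied, so patient's share is 10% × $9,660 = $966. Patient owes $966 (running OOP $1,852.70).
#3 ($2,146): deductible already satisfied, so patient's share is 10% × $2,146 = $214.60. Adding that to $1,852.70 gives $2,067.30, past the $1,950 cap; patient pays only $1,950 − $1,852.70 = $97.30.

$97.30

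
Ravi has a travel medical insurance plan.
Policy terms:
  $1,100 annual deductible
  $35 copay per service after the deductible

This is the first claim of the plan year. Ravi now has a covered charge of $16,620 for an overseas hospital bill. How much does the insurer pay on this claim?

Deductible not yet touched, so the first $1,100 of the bill goes to the deductible.
That leaves $16,620 − $1,100 = $15,520 for the copay.
Copay on this service: $35.
Traveler responsibility: $1,100 + $35 = $1,135.
The insurer covers the remainder: $16,620 − $1,135 = $15,485.

$15,485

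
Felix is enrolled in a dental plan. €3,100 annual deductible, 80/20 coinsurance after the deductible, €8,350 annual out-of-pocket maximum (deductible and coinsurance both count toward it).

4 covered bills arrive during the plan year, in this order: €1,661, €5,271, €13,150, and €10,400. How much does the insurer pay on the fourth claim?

€8,546.40

Claim 1 (€1,661): fully absorbed by the deductible. Cost to patient: €1,661. OOP to date €1,661. Plan pays €1,661 − €1,661 = €0.
Claim 2 (€5,271): deductible takes €1,439, €3,832 remains; patient's 20% is €766.40. Cost to patient: €2,205.40. OOP to date €3,866.40. Plan pays €5,271 − €2,205.40 = €3,065.60.
Claim 3 (€13,150): deductible met; 20% of €13,150 = €2,630. Patient owes €2,630 (running OOP €6,496.40). Plan pays €13,150 − €2,630 = €10,520.
Claim 4 (€10,400): deductible already satisfied, so patient's share is 20% × €10,400 = €2,080. OOP would hit €8,576.40 > €8,350, so the cap limits the patient to €8,350 − €6,496.40 = €1,853.60. Plan pays €10,400 − €1,853.60 = €8,546.40.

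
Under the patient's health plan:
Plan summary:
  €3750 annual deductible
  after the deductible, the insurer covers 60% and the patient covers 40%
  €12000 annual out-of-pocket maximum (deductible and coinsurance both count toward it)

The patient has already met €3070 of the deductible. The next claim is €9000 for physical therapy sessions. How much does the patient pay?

€4008

Remaining deductible: €3750 − €3070 = €680.
After the €680 deductible portion, €9000 − €680 = €8320 is subject to coinsurance.
Patient's 40% share of €8320 is €3328.
Patient responsibility before any cap: €680 + €3328 = €4008.
Year-to-date out-of-pocket becomes €3070 + €4008 = €7078, still under the €12000 maximum, so no cap applies.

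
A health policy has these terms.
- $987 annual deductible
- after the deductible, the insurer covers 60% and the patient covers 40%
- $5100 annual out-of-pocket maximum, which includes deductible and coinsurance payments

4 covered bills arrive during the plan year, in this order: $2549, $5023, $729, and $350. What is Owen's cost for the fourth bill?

$140

Bill 1, $2549: $987 to deductible, leaving $1562; patient's 40% is $624.80. Patient pays $1611.80; OOP now $1611.80.
Bill 2, $5023: 40% coinsurance on $5023 = $2009.20. Patient owes $2009.20 (running OOP $3621).
Bill 3, $729: deductible already satisfied, so patient's share is 40% × $729 = $291.60. Cost to patient: $291.60. OOP to date $3912.60.
Bill 4, $350: deductible already satisfied, so patient's share is 40% × $350 = $140. Patient pays $140; OOP now $4052.60.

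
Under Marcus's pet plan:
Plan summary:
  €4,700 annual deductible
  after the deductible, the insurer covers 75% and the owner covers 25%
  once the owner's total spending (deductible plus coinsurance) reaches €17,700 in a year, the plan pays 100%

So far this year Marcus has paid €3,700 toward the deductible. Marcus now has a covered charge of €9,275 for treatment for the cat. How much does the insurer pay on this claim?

€6,206.25

€3,700 of the €4,700 deductible is already met, leaving €1,000.
After the €1,000 deductible portion, €9,275 − €1,000 = €8,275 is subject to coinsurance.
25% of €8,275 = €2,068.75 falls to the owner.
That puts the owner's cost at €1,000 + €2,068.75 = €3,068.75 before any cap.
Year-to-date out-of-pocket becomes €3,700 + €3,068.75 = €6,768.75, still under the €17,700 maximum, so no cap applies.
Insurer pays the balance: €9,275 − €3,068.75 = €6,206.25.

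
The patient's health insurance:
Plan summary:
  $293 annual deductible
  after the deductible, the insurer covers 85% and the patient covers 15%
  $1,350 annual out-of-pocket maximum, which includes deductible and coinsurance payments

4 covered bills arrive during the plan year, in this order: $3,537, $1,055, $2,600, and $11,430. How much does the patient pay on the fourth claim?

#1 ($3,537): $293 to deductible, leaving $3,244; 15% of $3,244 = $486.60. Cost to patient: $779.60. OOP to date $779.60.
#2 ($1,055): deductible met; 15% of $1,055 = $158.25. Patient pays $158.25; OOP now $937.85.
#3 ($2,600): deductible met; 15% of $2,600 = $390. Patient pays $390; OOP now $1,327.85.
#4 ($11,430): deductible met; 15% of $11,430 = $1,714.50. That would push OOP to $3,042.35, over the $1,350 cap, so patient pays $1,350 − $1,327.85 = $22.15.

$22.15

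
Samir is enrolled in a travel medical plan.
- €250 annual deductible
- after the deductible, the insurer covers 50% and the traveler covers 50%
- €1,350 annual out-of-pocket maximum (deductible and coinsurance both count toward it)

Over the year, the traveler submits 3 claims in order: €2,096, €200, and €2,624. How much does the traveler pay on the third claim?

Bill 1, €2,096: €250 finishes the deductible; €1,846 goes to coinsurance; coinsurance €1,846 × 50% = €923. Traveler owes €1,173 (running OOP €1,173).
Bill 2, €200: deductible already satisfied, so traveler's share is 50% × €200 = €100. Traveler pays €100; OOP now €1,273.
Bill 3, €2,624: deductible met; 50% of €2,624 = €1,312. That would push OOP to €2,585, over the €1,350 cap, so traveler pays €1,350 − €1,273 = €77.

€77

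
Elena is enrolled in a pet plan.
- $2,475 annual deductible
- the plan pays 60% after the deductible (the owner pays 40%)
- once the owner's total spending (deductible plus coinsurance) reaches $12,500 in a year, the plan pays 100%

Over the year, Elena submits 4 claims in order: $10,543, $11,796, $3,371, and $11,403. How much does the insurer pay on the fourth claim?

Bill 1, $10,543: $2,475 finishes the deductible; $8,068 goes to coinsurance; coinsurance $8,068 × 40% = $3,227.20. Owner pays $5,702.20; OOP now $5,702.20. Insurer: $10,543 − $5,702.20 = $4,840.80.
Bill 2, $11,796: 40% coinsurance on $11,796 = $4,718.40. Owner owes $4,718.40 (running OOP $10,420.60). Plan pays $11,796 − $4,718.40 = $7,077.60.
Bill 3, $3,371: deductible met; 40% of $3,371 = $1,348.40. Owner owes $1,348.40 (running OOP $11,769). Insurer: $3,371 − $1,348.40 = $2,022.60.
Bill 4, $11,403: deductible already satisfied, so owner's share is 40% × $11,403 = $4,561.20. That would push OOP to $16,330.20, over the $12,500 cap, so owner pays $12,500 − $11,769 = $731. Insurer: $11,403 − $731 = $10,672.

$10,672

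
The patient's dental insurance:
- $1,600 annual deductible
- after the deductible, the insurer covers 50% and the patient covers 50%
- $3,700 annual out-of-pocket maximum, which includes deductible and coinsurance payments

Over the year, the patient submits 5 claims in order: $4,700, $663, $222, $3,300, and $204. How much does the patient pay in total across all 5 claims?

$3,700

Bill 1, $4,700: $1,600 to deductible, leaving $3,100; patient's 50% is $1,550. Patient owes $3,150 (running OOP $3,150).
Bill 2, $663: deductible already satisfied, so patient's share is 50% × $663 = $331.50. Patient owes $331.50 (running OOP $3,481.50).
Bill 3, $222: deductible met; 50% of $222 = $111. Cost to patient: $111. OOP to date $3,592.50.
Bill 4, $3,300: deductible already satisfied, so patient's share is 50% × $3,300 = $1,650. That would push OOP to $5,242.50, over the $3,700 cap, so patient pays $3,700 − $3,592.50 = $107.50.
Bill 5, $204: deductible already satisfied, so patient's share is 50% × $204 = $102. Adding that to $3,700 gives $3,802, past the $3,700 cap; patient pays only $3,700 − $3,700 = $0.
Summing the patient's payments: $3,150 + $331.50 + $111 + $107.50 + $0 = $3,700.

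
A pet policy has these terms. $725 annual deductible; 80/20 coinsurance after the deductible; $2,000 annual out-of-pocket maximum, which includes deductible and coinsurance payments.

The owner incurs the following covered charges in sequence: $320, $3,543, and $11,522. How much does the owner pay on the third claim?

Claim 1 — $320: fully absorbed by the deductible. Cost to owner: $320. OOP to date $320.
Claim 2 — $3,543: $405 finishes the deductible; $3,138 goes to coinsurance; owner's 20% is $627.60. Owner owes $1,032.60 (running OOP $1,352.60).
Claim 3 — $11,522: 20% coinsurance on $11,522 = $2,304.40. That would push OOP to $3,657, over the $2,000 cap, so owner pays $2,000 − $1,352.60 = $647.40.

$647.40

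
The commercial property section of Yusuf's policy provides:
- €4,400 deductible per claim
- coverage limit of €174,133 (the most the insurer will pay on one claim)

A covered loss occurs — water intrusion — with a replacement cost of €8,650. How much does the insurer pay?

Less the €4,400 deductible: €8,650 − €4,400 = €4,250.
€4,250 is within the €174,133 limit, so the insurer pays €4,250.

€4,250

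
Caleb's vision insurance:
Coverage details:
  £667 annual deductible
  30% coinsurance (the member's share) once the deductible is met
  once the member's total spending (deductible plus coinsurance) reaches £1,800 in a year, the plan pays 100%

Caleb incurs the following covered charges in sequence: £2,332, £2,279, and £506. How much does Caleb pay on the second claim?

£633.50

#1 (£2,332): deductible takes £667, £1,665 remains; member's 30% is £499.50. Member pays £1,166.50; OOP now £1,166.50.
#2 (£2,279): deductible met; 30% of £2,279 = £683.70. That would push OOP to £1,850.20, over the £1,800 cap, so member pays £1,800 − £1,166.50 = £633.50.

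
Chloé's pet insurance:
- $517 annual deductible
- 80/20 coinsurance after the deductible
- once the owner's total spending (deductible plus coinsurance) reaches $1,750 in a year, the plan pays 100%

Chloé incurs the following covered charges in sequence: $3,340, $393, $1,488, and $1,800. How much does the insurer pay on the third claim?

$1,190.40

#1 ($3,340): deductible takes $517, $2,823 remains; owner's 20% is $564.60. Owner owes $1,081.60 (running OOP $1,081.60). Plan pays $3,340 − $1,081.60 = $2,258.40.
#2 ($393): 20% coinsurance on $393 = $78.60. Owner owes $78.60 (running OOP $1,160.20). Plan pays $393 − $78.60 = $314.40.
#3 ($1,488): deductible met; 20% of $1,488 = $297.60. Owner pays $297.60; OOP now $1,457.80. Insurer: $1,488 − $297.60 = $1,190.40.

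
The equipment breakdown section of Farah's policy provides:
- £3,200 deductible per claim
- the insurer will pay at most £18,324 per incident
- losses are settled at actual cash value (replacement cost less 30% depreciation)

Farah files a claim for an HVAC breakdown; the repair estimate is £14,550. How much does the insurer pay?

£6,985

At 30% depreciation, ACV = £14,550 − £4,365 = £10,185.
Less the £3,200 deductible: £10,185 − £3,200 = £6,985.
£6,985 ≤ £18,324, so the limit doesn't bind; insurer pays £6,985.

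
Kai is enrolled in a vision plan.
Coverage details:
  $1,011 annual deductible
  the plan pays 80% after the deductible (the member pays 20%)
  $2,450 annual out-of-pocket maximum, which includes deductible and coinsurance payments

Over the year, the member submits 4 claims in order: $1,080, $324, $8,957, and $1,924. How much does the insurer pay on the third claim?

$7,596.60

Claim 1 — $1,080: $1,011 finishes the deductible; $69 goes to coinsurance; coinsurance $69 × 20% = $13.80. Cost to member: $1,024.80. OOP to date $1,024.80. Insurer: $1,080 − $1,024.80 = $55.20.
Claim 2 — $324: deductible already satisfied, so member's share is 20% × $324 = $64.80. Member owes $64.80 (running OOP $1,089.60). Insurer: $324 − $64.80 = $259.20.
Claim 3 — $8,957: 20% coinsurance on $8,957 = $1,791.40. OOP would hit $2,881 > $2,450, so the cap limits the member to $2,450 − $1,089.60 = $1,360.40. Insurer: $8,957 − $1,360.40 = $7,596.60.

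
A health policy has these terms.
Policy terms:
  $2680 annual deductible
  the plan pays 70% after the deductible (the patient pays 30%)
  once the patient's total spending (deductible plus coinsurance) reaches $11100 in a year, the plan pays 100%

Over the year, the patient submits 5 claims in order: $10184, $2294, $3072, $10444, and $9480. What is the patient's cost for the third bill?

Claim 1 — $10184: $2680 finishes the deductible; $7504 goes to coinsurance; 30% of $7504 = $2251.20. Patient owes $4931.20 (running OOP $4931.20).
Claim 2 — $2294: 30% coinsurance on $2294 = $688.20. Patient owes $688.20 (running OOP $5619.40).
Claim 3 — $3072: deductible met; 30% of $3072 = $921.60. Patient owes $921.60 (running OOP $6541).

$921.60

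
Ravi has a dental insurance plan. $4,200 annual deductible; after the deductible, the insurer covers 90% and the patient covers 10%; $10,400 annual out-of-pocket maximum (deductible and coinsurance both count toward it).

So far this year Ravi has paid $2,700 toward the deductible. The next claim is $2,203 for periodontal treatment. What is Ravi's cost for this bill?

$2,700 of the $4,200 deductible is already met, leaving $1,500.
That leaves $2,203 − $1,500 = $703 for coinsurance.
Patient's 10% share of $703 is $70.30.
Patient responsibility before any cap: $1,500 + $70.30 = $1,570.30.
Year-to-date out-of-pocket becomes $2,700 + $1,570.30 = $4,270.30, still under the $10,400 maximum, so no cap applies.

$1,570.30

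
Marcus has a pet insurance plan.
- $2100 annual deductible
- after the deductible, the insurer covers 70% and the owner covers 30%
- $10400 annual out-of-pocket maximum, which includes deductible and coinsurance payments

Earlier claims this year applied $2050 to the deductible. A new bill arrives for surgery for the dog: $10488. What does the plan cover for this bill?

Deductible still to meet: $2100 − $2050 = $50.
The remaining $10438 (= $10488 − $50) moves to coinsurance.
Owner's 30% share of $10438 is $3131.40.
That puts the owner's cost at $50 + $3131.40 = $3181.40 before any cap.
Cumulative spending $2050 + $3181.40 = $5231.40 stays under the $10400 maximum.
Insurer pays the balance: $10488 − $3181.40 = $7306.60.

$7306.60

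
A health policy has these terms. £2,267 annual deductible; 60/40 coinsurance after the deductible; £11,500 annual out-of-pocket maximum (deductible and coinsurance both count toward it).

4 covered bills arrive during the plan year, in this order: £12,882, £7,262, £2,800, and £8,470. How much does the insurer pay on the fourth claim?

Claim 1 (£12,882): £2,267 to deductible, leaving £10,615; patient's 40% is £4,246. Cost to patient: £6,513. OOP to date £6,513. Insurer: £12,882 − £6,513 = £6,369.
Claim 2 (£7,262): deductible met; 40% of £7,262 = £2,904.80. Patient pays £2,904.80; OOP now £9,417.80. Plan pays £7,262 − £2,904.80 = £4,357.20.
Claim 3 (£2,800): deductible already satisfied, so patient's share is 40% × £2,800 = £1,120. Cost to patient: £1,120. OOP to date £10,537.80. Insurer: £2,800 − £1,120 = £1,680.
Claim 4 (£8,470): 40% coinsurance on £8,470 = £3,388. That would push OOP to £13,925.80, over the £11,500 cap, so patient pays £11,500 − £10,537.80 = £962.20. Plan pays £8,470 − £962.20 = £7,507.80.

£7,507.80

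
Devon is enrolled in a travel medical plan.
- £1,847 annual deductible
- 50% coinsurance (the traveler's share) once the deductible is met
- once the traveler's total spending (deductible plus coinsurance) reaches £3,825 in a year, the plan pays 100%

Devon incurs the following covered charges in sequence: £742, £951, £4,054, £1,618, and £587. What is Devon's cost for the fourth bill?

Bill 1, £742: entire amount goes to the deductible. Traveler owes £742 (running OOP £742).
Bill 2, £951: entire amount goes to the deductible. Traveler owes £951 (running OOP £1,693).
Bill 3, £4,054: £154 finishes the deductible; £3,900 goes to coinsurance; coinsurance £3,900 × 50% = £1,950. Traveler pays £2,104; OOP now £3,797.
Bill 4, £1,618: deductible already satisfied, so traveler's share is 50% × £1,618 = £809. OOP would hit £4,606 > £3,825, so the cap limits the traveler to £3,825 − £3,797 = £28.

£28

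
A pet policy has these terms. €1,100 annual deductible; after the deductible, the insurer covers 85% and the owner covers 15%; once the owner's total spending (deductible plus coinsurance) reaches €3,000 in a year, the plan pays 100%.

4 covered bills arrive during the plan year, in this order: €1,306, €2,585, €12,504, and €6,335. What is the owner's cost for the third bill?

Claim 1 (€1,306): €1,100 finishes the deductible; €206 goes to coinsurance; 15% of €206 = €30.90. Owner owes €1,130.90 (running OOP €1,130.90).
Claim 2 (€2,585): deductible already satisfied, so owner's share is 15% × €2,585 = €387.75. Owner owes €387.75 (running OOP €1,518.65).
Claim 3 (€12,504): 15% coinsurance on €12,504 = €1,875.60. That would push OOP to €3,394.25, over the €3,000 cap, so owner pays €3,000 − €1,518.65 = €1,481.35.

€1,481.35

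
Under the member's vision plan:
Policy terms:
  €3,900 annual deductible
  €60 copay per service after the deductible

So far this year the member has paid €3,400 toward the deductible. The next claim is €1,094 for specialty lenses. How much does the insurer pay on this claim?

€534

Remaining deductible: €3,900 − €3,400 = €500.
The remaining €594 (= €1,094 − €500) moves to the copay.
Copay on this service: €60.
Member responsibility: €500 + €60 = €560.
The insurer covers the remainder: €1,094 − €560 = €534.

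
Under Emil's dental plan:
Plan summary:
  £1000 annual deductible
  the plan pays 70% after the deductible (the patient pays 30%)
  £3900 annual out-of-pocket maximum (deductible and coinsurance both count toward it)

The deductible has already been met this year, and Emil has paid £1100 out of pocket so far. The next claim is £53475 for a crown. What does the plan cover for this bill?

£50675

The deductible is already satisfied, so the full bill goes to coinsurance.
30% of £53475 = £16042.50 falls to the patient.
That would bring total out-of-pocket to £17142.50, past the £3900 cap. The patient is capped at £3900 − £1100 = £2800 on this claim.
Insurer pays the balance: £53475 − £2800 = £50675.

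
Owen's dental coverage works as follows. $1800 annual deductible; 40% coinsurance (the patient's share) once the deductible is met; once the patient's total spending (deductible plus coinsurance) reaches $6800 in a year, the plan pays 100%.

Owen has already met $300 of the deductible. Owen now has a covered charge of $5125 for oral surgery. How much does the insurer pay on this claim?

$2175

Deductible still to meet: $1800 − $300 = $1500.
After the $1500 deductible portion, $5125 − $1500 = $3625 is subject to coinsurance.
40% of $3625 = $1450 falls to the patient.
Patient responsibility before any cap: $1500 + $1450 = $2950.
Year-to-date out-of-pocket becomes $300 + $2950 = $3250, still under the $6800 maximum, so no cap applies.
The plan picks up $5125 − $2950 = $2175.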